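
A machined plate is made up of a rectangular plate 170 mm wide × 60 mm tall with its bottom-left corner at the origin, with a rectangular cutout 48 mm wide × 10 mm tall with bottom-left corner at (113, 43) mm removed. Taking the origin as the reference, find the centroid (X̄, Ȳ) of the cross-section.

X̄ = 82.43 mm, Ȳ = 29.11 mm

plate: A = 170 × 60 = 10200.00, centroid at (85.00, 30.00).
hole: A = −(48 × 10) = -480.00, centroid at (137.00, 48.00).
ΣA = 9720.00 mm², ΣAX̄ = 801240.00 mm³, ΣAȲ = 282960.00 mm³.
X̄ = 801240.00/9720.00 = 82.43 mm; Ȳ = 282960.00/9720.00 = 29.11 mm.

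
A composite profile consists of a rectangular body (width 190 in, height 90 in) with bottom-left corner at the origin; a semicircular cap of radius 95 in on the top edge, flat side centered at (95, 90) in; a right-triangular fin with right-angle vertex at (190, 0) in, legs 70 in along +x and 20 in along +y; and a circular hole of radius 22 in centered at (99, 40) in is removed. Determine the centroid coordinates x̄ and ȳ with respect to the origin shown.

rectangular body: A = 190 × 90 = 17100.00, centroid at (95.00, 45.00).
semicircular top: A = ½π·95² = 14176.44, centroid at (95.00, 130.32).
triangular fin: A = ½·70·20 = 700.00, centroid at (213.33, 6.67).
hole: A = −π·22² = -1520.53, centroid at (99.00, 40.00).
ΣA = 30455.91 in²
ΣAx̄ = (17100.00)(95.00) + (14176.44)(95.00) + (700.00)(213.33) + (-1520.53)(99.00) = 2970062.28 in³
ΣAȳ = (17100.00)(45.00) + (14176.44)(130.32) + (700.00)(6.67) + (-1520.53)(40.00) = 2560808.08 in³
x̄ = 2970062.28 / 30455.91 = 97.52 in
ȳ = 2560808.08 / 30455.91 = 84.08 in

x̄ = 97.52 in, ȳ = 84.08 in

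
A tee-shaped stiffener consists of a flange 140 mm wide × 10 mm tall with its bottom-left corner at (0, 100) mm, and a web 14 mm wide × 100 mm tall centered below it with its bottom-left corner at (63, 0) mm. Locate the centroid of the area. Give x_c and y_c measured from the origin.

x_c = 70.00 mm, y_c = 77.50 mm

Part | A | x̄ᵢ | ȳᵢ | A·x̄ᵢ | A·ȳᵢ
web | 1400.00 | 70.00 | 50.00 | 98000.00 | 70000.00
flange | 1400.00 | 70.00 | 105.00 | 98000.00 | 147000.00
Σ | 2800.00 |  |  | 196000.00 | 217000.00
x_c = 196000.00 / 2800.00 = 70.00 mm
y_c = 217000.00 / 2800.00 = 77.50 mm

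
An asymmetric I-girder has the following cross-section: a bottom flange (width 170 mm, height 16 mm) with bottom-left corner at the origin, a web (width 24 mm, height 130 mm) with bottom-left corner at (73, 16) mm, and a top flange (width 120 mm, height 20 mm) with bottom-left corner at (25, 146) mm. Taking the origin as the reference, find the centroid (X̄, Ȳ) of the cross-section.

X̄ = 85.00 mm, Ȳ = 78.75 mm

bottom flange: A = 170 × 16 = 2720.00, centroid at (85.00, 8.00).
web: A = 24 × 130 = 3120.00, centroid at (85.00, 81.00).
top flange: A = 120 × 20 = 2400.00, centroid at (85.00, 156.00).
ΣA = 8240.00 mm²
ΣAX̄ = (2720.00)(85.00) + (3120.00)(85.00) + (2400.00)(85.00) = 700400.00 mm³
ΣAȲ = (2720.00)(8.00) + (3120.00)(81.00) + (2400.00)(156.00) = 648880.00 mm³
X̄ = 700400.00 / 8240.00 = 85.00 mm
Ȳ = 648880.00 / 8240.00 = 78.75 mm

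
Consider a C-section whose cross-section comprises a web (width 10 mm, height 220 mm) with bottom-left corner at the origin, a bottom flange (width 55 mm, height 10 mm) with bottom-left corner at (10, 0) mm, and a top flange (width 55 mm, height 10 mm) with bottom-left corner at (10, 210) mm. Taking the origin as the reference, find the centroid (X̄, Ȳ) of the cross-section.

web: A = 10 × 220 = 2200.00, centroid at (5.00, 110.00).
bottom flange: A = 55 × 10 = 550.00, centroid at (37.50, 5.00).
top flange: A = 55 × 10 = 550.00, centroid at (37.50, 215.00).
ΣA = 3300.00 mm²
ΣAX̄ = (2200.00)(5.00) + (550.00)(37.50) + (550.00)(37.50) = 52250.00 mm³
ΣAȲ = (2200.00)(110.00) + (550.00)(5.00) + (550.00)(215.00) = 363000.00 mm³
X̄ = 52250.00 / 3300.00 = 15.83 mm
Ȳ = 363000.00 / 3300.00 = 110.00 mm

X̄ = 15.83 mm, Ȳ = 110.00 mm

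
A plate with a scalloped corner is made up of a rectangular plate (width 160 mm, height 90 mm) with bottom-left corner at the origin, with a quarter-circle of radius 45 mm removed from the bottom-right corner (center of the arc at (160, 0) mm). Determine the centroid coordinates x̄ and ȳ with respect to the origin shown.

x̄ = 72.44 mm, ȳ = 48.22 mm

plate: A = 160 × 90 = 14400.00, centroid at (80.00, 45.00).
removed quarter-circle: A = −¼π·45² = -1590.43, centroid at (140.90, 19.10).
ΣA = 12809.57 mm²
ΣAx̄ = (14400.00)(80.00) + (-1590.43)(140.90) = 927906.00 mm³
ΣAȳ = (14400.00)(45.00) + (-1590.43)(19.10) = 617625.00 mm³
x̄ = 927906.00 / 12809.57 = 72.44 mm
ȳ = 617625.00 / 12809.57 = 48.22 mm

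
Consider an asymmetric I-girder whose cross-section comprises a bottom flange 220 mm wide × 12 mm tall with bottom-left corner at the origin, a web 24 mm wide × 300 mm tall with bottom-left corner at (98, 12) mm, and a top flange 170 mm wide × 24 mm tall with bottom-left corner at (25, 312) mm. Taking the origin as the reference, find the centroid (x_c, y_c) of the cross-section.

bottom flange: A = 220 × 12 = 2640.00, centroid at (110.00, 6.00).
web: A = 24 × 300 = 7200.00, centroid at (110.00, 162.00).
top flange: A = 170 × 24 = 4080.00, centroid at (110.00, 324.00).
ΣA = 13920.00 mm², ΣAx_c = 1531200.00 mm³, ΣAy_c = 2504160.00 mm³.
x_c = 1531200.00/13920.00 = 110.00 mm; y_c = 2504160.00/13920.00 = 179.90 mm.

x_c = 110.00 mm, y_c = 179.90 mm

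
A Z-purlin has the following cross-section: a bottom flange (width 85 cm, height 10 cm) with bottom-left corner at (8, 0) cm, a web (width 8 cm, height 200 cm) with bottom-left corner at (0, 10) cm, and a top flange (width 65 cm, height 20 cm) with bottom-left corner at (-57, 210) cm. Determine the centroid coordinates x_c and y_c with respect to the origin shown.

x_c = 4.66 cm, y_c = 124.33 cm

Part | A | x̄ᵢ | ȳᵢ | A·x̄ᵢ | A·ȳᵢ
bottom flange | 850.00 | 50.50 | 5.00 | 42925.00 | 4250.00
web | 1600.00 | 4.00 | 110.00 | 6400.00 | 176000.00
top flange | 1300.00 | -24.50 | 220.00 | -31850.00 | 286000.00
Σ | 3750.00 |  |  | 17475.00 | 466250.00
x_c = 17475.00 / 3750.00 = 4.66 cm
y_c = 466250.00 / 3750.00 = 124.33 cm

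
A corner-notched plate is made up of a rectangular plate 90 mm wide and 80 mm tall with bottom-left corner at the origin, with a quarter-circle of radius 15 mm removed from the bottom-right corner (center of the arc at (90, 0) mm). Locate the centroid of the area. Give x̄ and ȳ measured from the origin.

plate: A = 90 × 80 = 7200.00, centroid at (45.00, 40.00).
removed quarter-circle: A = −¼π·15² = -176.71, centroid at (83.63, 6.37).
ΣA = 7023.29 mm²
ΣAx̄ = (7200.00)(45.00) + (-176.71)(83.63) = 309220.69 mm³
ΣAȳ = (7200.00)(40.00) + (-176.71)(6.37) = 286875.00 mm³
x̄ = 309220.69 / 7023.29 = 44.03 mm
ȳ = 286875.00 / 7023.29 = 40.85 mm

x̄ = 44.03 mm, ȳ = 40.85 mm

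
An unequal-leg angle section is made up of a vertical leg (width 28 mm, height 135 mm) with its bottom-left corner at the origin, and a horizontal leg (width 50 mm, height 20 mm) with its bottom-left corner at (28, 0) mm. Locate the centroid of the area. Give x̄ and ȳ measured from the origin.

vertical leg: A = 28 × 135 = 3780.00, centroid at (14.00, 67.50).
horizontal leg: A = 50 × 20 = 1000.00, centroid at (53.00, 10.00).
ΣA = 4780.00 mm², ΣAx̄ = 105920.00 mm³, ΣAȳ = 265150.00 mm³.
x̄ = 105920.00/4780.00 = 22.16 mm; ȳ = 265150.00/4780.00 = 55.47 mm.

x̄ = 22.16 mm, ȳ = 55.47 mm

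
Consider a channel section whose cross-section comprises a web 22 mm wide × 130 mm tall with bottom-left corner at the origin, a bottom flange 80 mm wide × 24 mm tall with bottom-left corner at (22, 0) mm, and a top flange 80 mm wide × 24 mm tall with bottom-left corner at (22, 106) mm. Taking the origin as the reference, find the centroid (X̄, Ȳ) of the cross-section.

X̄ = 40.23 mm, Ȳ = 65.00 mm

Part | A | x̄ᵢ | ȳᵢ | A·x̄ᵢ | A·ȳᵢ
web | 2860.00 | 11.00 | 65.00 | 31460.00 | 185900.00
bottom flange | 1920.00 | 62.00 | 12.00 | 119040.00 | 23040.00
top flange | 1920.00 | 62.00 | 118.00 | 119040.00 | 226560.00
Σ | 6700.00 |  |  | 269540.00 | 435500.00
X̄ = 269540.00 / 6700.00 = 40.23 mm
Ȳ = 435500.00 / 6700.00 = 65.00 mm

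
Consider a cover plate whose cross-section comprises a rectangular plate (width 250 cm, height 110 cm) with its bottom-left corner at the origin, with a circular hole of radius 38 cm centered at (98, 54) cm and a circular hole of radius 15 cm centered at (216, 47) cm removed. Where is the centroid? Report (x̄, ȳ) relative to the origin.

x̄ = 127.61 cm, ȳ = 55.46 cm

plate: A = 250 × 110 = 27500.00, centroid at (125.00, 55.00).
hole 1: A = −π·38² = -4536.46, centroid at (98.00, 54.00).
hole 2: A = −π·15² = -706.86, centroid at (216.00, 47.00).
ΣA = 22256.68 cm²
ΣAx̄ = (27500.00)(125.00) + (-4536.46)(98.00) + (-706.86)(216.00) = 2840245.54 cm³
ΣAȳ = (27500.00)(55.00) + (-4536.46)(54.00) + (-706.86)(47.00) = 1234308.83 cm³
x̄ = 2840245.54 / 22256.68 = 127.61 cm
ȳ = 1234308.83 / 22256.68 = 55.46 cm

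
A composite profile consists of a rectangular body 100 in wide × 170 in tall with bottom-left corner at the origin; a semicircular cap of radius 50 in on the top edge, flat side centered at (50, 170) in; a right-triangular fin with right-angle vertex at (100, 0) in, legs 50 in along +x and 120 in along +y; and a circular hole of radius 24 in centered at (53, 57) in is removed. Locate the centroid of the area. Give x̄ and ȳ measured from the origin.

x̄ = 58.80 in, ȳ = 100.05 in

rectangular body: A = 100 × 170 = 17000.00, centroid at (50.00, 85.00).
semicircular top: A = ½π·50² = 3926.99, centroid at (50.00, 191.22).
triangular fin: A = ½·50·120 = 3000.00, centroid at (116.67, 40.00).
hole: A = −π·24² = -1809.56, centroid at (53.00, 57.00).
ΣA = 22117.43 in²
ΣAx̄ = (17000.00)(50.00) + (3926.99)(50.00) + (3000.00)(116.67) + (-1809.56)(53.00) = 1300443.00 in³
ΣAȳ = (17000.00)(85.00) + (3926.99)(191.22) + (3000.00)(40.00) + (-1809.56)(57.00) = 2212777.00 in³
x̄ = 1300443.00 / 22117.43 = 58.80 in
ȳ = 2212777.00 / 22117.43 = 100.05 in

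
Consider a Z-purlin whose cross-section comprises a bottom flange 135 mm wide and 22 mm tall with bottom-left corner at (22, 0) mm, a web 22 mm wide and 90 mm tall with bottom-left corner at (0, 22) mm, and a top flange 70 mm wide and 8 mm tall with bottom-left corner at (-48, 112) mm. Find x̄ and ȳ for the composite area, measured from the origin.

x̄ = 50.87 mm, ȳ = 41.79 mm

Part | A | x̄ᵢ | ȳᵢ | A·x̄ᵢ | A·ȳᵢ
bottom flange | 2970.00 | 89.50 | 11.00 | 265815.00 | 32670.00
web | 1980.00 | 11.00 | 67.00 | 21780.00 | 132660.00
top flange | 560.00 | -13.00 | 116.00 | -7280.00 | 64960.00
Σ | 5510.00 |  |  | 280315.00 | 230290.00
x̄ = 280315.00 / 5510.00 = 50.87 mm
ȳ = 230290.00 / 5510.00 = 41.79 mm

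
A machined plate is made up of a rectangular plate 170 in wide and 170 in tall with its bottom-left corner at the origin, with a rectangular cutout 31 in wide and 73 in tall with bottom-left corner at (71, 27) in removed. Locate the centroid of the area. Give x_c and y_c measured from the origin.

Part | A | x̄ᵢ | ȳᵢ | A·x̄ᵢ | A·ȳᵢ
plate | 28900.00 | 85.00 | 85.00 | 2456500.00 | 2456500.00
hole | -2263.00 | 86.50 | 63.50 | -195749.50 | -143700.50
Σ | 26637.00 |  |  | 2260750.50 | 2312799.50
x_c = 2260750.50 / 26637.00 = 84.87 in
y_c = 2312799.50 / 26637.00 = 86.83 in

x_c = 84.87 in, y_c = 86.83 in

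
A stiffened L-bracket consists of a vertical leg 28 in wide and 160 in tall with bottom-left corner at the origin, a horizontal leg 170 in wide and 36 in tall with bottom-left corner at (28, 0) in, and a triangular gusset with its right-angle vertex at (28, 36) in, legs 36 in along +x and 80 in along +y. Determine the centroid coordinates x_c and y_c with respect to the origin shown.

vertical leg: A = 28 × 160 = 4480.00, centroid at (14.00, 80.00).
horizontal leg: A = 170 × 36 = 6120.00, centroid at (113.00, 18.00).
gusset: A = ½·36·80 = 1440.00, centroid at (40.00, 62.67).
ΣA = 12040.00 in²
ΣAx_c = (4480.00)(14.00) + (6120.00)(113.00) + (1440.00)(40.00) = 811880.00 in³
ΣAy_c = (4480.00)(80.00) + (6120.00)(18.00) + (1440.00)(62.67) = 558800.00 in³
x_c = 811880.00 / 12040.00 = 67.43 in
y_c = 558800.00 / 12040.00 = 46.41 in

x_c = 67.43 in, y_c = 46.41 in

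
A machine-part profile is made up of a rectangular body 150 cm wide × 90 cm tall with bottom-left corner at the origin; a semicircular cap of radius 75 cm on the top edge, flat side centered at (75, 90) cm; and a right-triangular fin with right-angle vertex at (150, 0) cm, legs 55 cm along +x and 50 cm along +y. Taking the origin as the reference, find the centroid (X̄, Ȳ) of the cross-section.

X̄ = 80.41 cm, Ȳ = 71.99 cm

rectangular body: A = 150 × 90 = 13500.00, centroid at (75.00, 45.00).
semicircular top: A = ½π·75² = 8835.73, centroid at (75.00, 121.83).
triangular fin: A = ½·55·50 = 1375.00, centroid at (168.33, 16.67).
ΣA = 23710.73 cm²
ΣAX̄ = (13500.00)(75.00) + (8835.73)(75.00) + (1375.00)(168.33) = 1906638.03 cm³
ΣAȲ = (13500.00)(45.00) + (8835.73)(121.83) + (1375.00)(16.67) = 1706882.31 cm³
X̄ = 1906638.03 / 23710.73 = 80.41 cm
Ȳ = 1706882.31 / 23710.73 = 71.99 cm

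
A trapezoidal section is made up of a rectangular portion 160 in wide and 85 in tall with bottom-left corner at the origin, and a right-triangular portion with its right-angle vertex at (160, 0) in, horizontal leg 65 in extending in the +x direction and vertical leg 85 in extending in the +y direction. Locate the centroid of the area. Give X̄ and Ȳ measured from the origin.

X̄ = 97.16 in, Ȳ = 40.11 in

Part | A | x̄ᵢ | ȳᵢ | A·x̄ᵢ | A·ȳᵢ
rectangular portion | 13600.00 | 80.00 | 42.50 | 1088000.00 | 578000.00
triangular portion | 2762.50 | 181.67 | 28.33 | 501854.17 | 78270.83
Σ | 16362.50 |  |  | 1589854.17 | 656270.83
X̄ = 1589854.17 / 16362.50 = 97.16 in
Ȳ = 656270.83 / 16362.50 = 40.11 in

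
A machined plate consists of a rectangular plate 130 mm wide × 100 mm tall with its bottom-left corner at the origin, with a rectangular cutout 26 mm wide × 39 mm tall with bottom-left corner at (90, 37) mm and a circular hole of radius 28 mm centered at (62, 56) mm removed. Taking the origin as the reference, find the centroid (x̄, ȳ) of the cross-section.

Part | A | x̄ᵢ | ȳᵢ | A·x̄ᵢ | A·ȳᵢ
plate | 13000.00 | 65.00 | 50.00 | 845000.00 | 650000.00
hole 1 | -1014.00 | 103.00 | 56.50 | -104442.00 | -57291.00
hole 2 | -2463.01 | 62.00 | 56.00 | -152706.54 | -137928.48
Σ | 9522.99 |  |  | 587851.46 | 454780.52
x̄ = 587851.46 / 9522.99 = 61.73 mm
ȳ = 454780.52 / 9522.99 = 47.76 mm

x̄ = 61.73 mm, ȳ = 47.76 mm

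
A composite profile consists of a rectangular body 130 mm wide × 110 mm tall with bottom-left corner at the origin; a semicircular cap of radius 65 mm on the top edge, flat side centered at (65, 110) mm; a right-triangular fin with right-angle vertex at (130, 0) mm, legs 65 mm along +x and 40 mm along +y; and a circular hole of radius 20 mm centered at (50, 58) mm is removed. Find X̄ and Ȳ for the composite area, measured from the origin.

X̄ = 71.27 mm, Ȳ = 78.36 mm

rectangular body: A = 130 × 110 = 14300.00, centroid at (65.00, 55.00).
semicircular top: A = ½π·65² = 6636.61, centroid at (65.00, 137.59).
triangular fin: A = ½·65·40 = 1300.00, centroid at (151.67, 13.33).
hole: A = −π·20² = -1256.64, centroid at (50.00, 58.00).
ΣA = 20979.98 mm², ΣAX̄ = 1495214.75 mm³, ΣAȲ = 1644059.31 mm³.
X̄ = 1495214.75/20979.98 = 71.27 mm; Ȳ = 1644059.31/20979.98 = 78.36 mm.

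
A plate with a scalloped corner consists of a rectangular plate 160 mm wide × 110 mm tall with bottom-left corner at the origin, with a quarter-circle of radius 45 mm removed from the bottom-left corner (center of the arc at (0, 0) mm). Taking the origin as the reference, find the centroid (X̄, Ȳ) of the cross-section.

plate: A = 160 × 110 = 17600.00, centroid at (80.00, 55.00).
removed quarter-circle: A = −¼π·45² = -1590.43, centroid at (19.10, 19.10).
ΣA = 16009.57 mm², ΣAX̄ = 1377625.00 mm³, ΣAȲ = 937625.00 mm³.
X̄ = 1377625.00/16009.57 = 86.05 mm; Ȳ = 937625.00/16009.57 = 58.57 mm.

X̄ = 86.05 mm, Ȳ = 58.57 mm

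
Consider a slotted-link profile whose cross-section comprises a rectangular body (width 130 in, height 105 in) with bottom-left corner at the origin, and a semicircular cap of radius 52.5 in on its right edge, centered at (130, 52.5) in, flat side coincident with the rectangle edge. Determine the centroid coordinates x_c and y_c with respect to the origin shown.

x_c = 86.02 in, y_c = 52.50 in

rectangular body: A = 130 × 105 = 13650.00, centroid at (65.00, 52.50).
semicircular end: A = ½π·52.5² = 4329.51, centroid at (152.28, 52.50).
ΣA = 17979.51 in², ΣAx_c = 1546554.71 in³, ΣAy_c = 943924.14 in³.
x_c = 1546554.71/17979.51 = 86.02 in; y_c = 943924.14/17979.51 = 52.50 in.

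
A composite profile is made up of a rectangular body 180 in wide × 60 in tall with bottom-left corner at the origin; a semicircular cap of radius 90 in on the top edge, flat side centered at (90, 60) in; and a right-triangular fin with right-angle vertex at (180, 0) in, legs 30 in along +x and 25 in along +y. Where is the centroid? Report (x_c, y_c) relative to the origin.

Part | A | x̄ᵢ | ȳᵢ | A·x̄ᵢ | A·ȳᵢ
rectangular body | 10800.00 | 90.00 | 30.00 | 972000.00 | 324000.00
semicircular top | 12723.45 | 90.00 | 98.20 | 1145110.52 | 1249407.01
triangular fin | 375.00 | 190.00 | 8.33 | 71250.00 | 3125.00
Σ | 23898.45 |  |  | 2188360.52 | 1576532.01
x_c = 2188360.52 / 23898.45 = 91.57 in
y_c = 1576532.01 / 23898.45 = 65.97 in

x_c = 91.57 in, y_c = 65.97 in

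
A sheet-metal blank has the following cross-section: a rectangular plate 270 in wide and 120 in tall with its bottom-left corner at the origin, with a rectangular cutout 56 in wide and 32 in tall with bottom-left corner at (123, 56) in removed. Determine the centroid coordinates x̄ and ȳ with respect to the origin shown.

x̄ = 134.06 in, ȳ = 59.30 in

plate: A = 270 × 120 = 32400.00, centroid at (135.00, 60.00).
hole: A = −(56 × 32) = -1792.00, centroid at (151.00, 72.00).
ΣA = 30608.00 in²
ΣAx̄ = (32400.00)(135.00) + (-1792.00)(151.00) = 4103408.00 in³
ΣAȳ = (32400.00)(60.00) + (-1792.00)(72.00) = 1814976.00 in³
x̄ = 4103408.00 / 30608.00 = 134.06 in
ȳ = 1814976.00 / 30608.00 = 59.30 in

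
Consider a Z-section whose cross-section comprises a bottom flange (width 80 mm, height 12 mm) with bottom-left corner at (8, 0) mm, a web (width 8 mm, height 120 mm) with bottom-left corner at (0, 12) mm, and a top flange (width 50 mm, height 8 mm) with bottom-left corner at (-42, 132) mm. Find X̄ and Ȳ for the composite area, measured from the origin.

Part | A | x̄ᵢ | ȳᵢ | A·x̄ᵢ | A·ȳᵢ
bottom flange | 960.00 | 48.00 | 6.00 | 46080.00 | 5760.00
web | 960.00 | 4.00 | 72.00 | 3840.00 | 69120.00
top flange | 400.00 | -17.00 | 136.00 | -6800.00 | 54400.00
Σ | 2320.00 |  |  | 43120.00 | 129280.00
X̄ = 43120.00 / 2320.00 = 18.59 mm
Ȳ = 129280.00 / 2320.00 = 55.72 mm

X̄ = 18.59 mm, Ȳ = 55.72 mm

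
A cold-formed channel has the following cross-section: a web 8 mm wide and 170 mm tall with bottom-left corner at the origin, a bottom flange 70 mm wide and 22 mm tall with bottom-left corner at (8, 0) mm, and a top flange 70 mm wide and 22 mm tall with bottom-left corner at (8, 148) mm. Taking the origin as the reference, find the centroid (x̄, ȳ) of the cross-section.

x̄ = 31.05 mm, ȳ = 85.00 mm

web: A = 8 × 170 = 1360.00, centroid at (4.00, 85.00).
bottom flange: A = 70 × 22 = 1540.00, centroid at (43.00, 11.00).
top flange: A = 70 × 22 = 1540.00, centroid at (43.00, 159.00).
ΣA = 4440.00 mm²
ΣAx̄ = (1360.00)(4.00) + (1540.00)(43.00) + (1540.00)(43.00) = 137880.00 mm³
ΣAȳ = (1360.00)(85.00) + (1540.00)(11.00) + (1540.00)(159.00) = 377400.00 mm³
x̄ = 137880.00 / 4440.00 = 31.05 mm
ȳ = 377400.00 / 4440.00 = 85.00 mm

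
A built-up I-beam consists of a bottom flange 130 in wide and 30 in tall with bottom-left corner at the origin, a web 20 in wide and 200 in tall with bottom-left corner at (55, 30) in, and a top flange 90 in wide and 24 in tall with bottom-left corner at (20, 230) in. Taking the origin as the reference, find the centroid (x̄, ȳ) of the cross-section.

bottom flange: A = 130 × 30 = 3900.00, centroid at (65.00, 15.00).
web: A = 20 × 200 = 4000.00, centroid at (65.00, 130.00).
top flange: A = 90 × 24 = 2160.00, centroid at (65.00, 242.00).
ΣA = 10060.00 in², ΣAx̄ = 653900.00 in³, ΣAȳ = 1101220.00 in³.
x̄ = 653900.00/10060.00 = 65.00 in; ȳ = 1101220.00/10060.00 = 109.47 in.

x̄ = 65.00 in, ȳ = 109.47 in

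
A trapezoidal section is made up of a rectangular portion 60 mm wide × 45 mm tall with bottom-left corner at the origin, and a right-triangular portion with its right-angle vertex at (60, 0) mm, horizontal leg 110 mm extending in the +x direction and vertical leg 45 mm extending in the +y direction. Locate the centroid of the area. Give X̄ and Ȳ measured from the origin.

X̄ = 61.88 mm, Ȳ = 18.91 mm

rectangular portion: A = 60 × 45 = 2700.00, centroid at (30.00, 22.50).
triangular portion: A = ½·110·45 = 2475.00, centroid at (96.67, 15.00).
ΣA = 5175.00 mm², ΣAX̄ = 320250.00 mm³, ΣAȲ = 97875.00 mm³.
X̄ = 320250.00/5175.00 = 61.88 mm; Ȳ = 97875.00/5175.00 = 18.91 mm.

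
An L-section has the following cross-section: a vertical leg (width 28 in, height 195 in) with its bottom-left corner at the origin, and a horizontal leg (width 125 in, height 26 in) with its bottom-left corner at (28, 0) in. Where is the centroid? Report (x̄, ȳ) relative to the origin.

x̄ = 42.54 in, ȳ = 65.97 in

Part | A | x̄ᵢ | ȳᵢ | A·x̄ᵢ | A·ȳᵢ
vertical leg | 5460.00 | 14.00 | 97.50 | 76440.00 | 532350.00
horizontal leg | 3250.00 | 90.50 | 13.00 | 294125.00 | 42250.00
Σ | 8710.00 |  |  | 370565.00 | 574600.00
x̄ = 370565.00 / 8710.00 = 42.54 in
ȳ = 574600.00 / 8710.00 = 65.97 in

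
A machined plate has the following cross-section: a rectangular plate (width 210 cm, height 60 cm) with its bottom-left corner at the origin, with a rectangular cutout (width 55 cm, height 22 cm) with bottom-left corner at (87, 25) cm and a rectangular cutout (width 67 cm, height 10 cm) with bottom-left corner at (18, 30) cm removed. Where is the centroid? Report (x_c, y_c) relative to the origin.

x_c = 107.27 cm, y_c = 29.01 cm

Part | A | x̄ᵢ | ȳᵢ | A·x̄ᵢ | A·ȳᵢ
plate | 12600.00 | 105.00 | 30.00 | 1323000.00 | 378000.00
hole 1 | -1210.00 | 114.50 | 36.00 | -138545.00 | -43560.00
hole 2 | -670.00 | 51.50 | 35.00 | -34505.00 | -23450.00
Σ | 10720.00 |  |  | 1149950.00 | 310990.00
x_c = 1149950.00 / 10720.00 = 107.27 cm
y_c = 310990.00 / 10720.00 = 29.01 cm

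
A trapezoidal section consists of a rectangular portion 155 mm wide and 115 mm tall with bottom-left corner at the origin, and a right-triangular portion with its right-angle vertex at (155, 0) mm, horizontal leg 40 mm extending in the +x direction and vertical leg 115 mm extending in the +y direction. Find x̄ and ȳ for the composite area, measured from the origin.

x̄ = 87.88 mm, ȳ = 55.31 mm

rectangular portion: A = 155 × 115 = 17825.00, centroid at (77.50, 57.50).
triangular portion: A = ½·40·115 = 2300.00, centroid at (168.33, 38.33).
ΣA = 20125.00 mm², ΣAx̄ = 1768604.17 mm³, ΣAȳ = 1113104.17 mm³.
x̄ = 1768604.17/20125.00 = 87.88 mm; ȳ = 1113104.17/20125.00 = 55.31 mm.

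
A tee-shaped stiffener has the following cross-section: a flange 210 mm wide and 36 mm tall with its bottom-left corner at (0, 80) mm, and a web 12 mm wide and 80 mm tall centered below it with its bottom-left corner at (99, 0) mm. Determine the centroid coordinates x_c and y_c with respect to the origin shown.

x_c = 105.00 mm, y_c = 91.46 mm

web: A = 12 × 80 = 960.00, centroid at (105.00, 40.00).
flange: A = 210 × 36 = 7560.00, centroid at (105.00, 98.00).
ΣA = 8520.00 mm²
ΣAx_c = (960.00)(105.00) + (7560.00)(105.00) = 894600.00 mm³
ΣAy_c = (960.00)(40.00) + (7560.00)(98.00) = 779280.00 mm³
x_c = 894600.00 / 8520.00 = 105.00 mm
y_c = 779280.00 / 8520.00 = 91.46 mm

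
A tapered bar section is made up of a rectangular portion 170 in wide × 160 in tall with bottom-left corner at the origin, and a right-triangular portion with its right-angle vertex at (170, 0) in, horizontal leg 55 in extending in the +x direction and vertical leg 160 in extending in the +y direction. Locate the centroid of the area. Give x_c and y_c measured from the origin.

rectangular portion: A = 170 × 160 = 27200.00, centroid at (85.00, 80.00).
triangular portion: A = ½·55·160 = 4400.00, centroid at (188.33, 53.33).
ΣA = 31600.00 in²
ΣAx_c = (27200.00)(85.00) + (4400.00)(188.33) = 3140666.67 in³
ΣAy_c = (27200.00)(80.00) + (4400.00)(53.33) = 2410666.67 in³
x_c = 3140666.67 / 31600.00 = 99.39 in
y_c = 2410666.67 / 31600.00 = 76.29 in

x_c = 99.39 in, y_c = 76.29 in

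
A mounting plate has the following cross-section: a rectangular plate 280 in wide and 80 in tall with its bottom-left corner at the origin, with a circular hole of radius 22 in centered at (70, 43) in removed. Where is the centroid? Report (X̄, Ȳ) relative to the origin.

Part | A | x̄ᵢ | ȳᵢ | A·x̄ᵢ | A·ȳᵢ
plate | 22400.00 | 140.00 | 40.00 | 3136000.00 | 896000.00
hole | -1520.53 | 70.00 | 43.00 | -106437.16 | -65382.83
Σ | 20879.47 |  |  | 3029562.84 | 830617.17
X̄ = 3029562.84 / 20879.47 = 145.10 in
Ȳ = 830617.17 / 20879.47 = 39.78 in

X̄ = 145.10 in, Ȳ = 39.78 in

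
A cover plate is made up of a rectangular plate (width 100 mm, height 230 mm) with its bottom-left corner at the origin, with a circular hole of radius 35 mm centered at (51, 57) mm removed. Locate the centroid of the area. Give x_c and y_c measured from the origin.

x_c = 49.80 mm, y_c = 126.65 mm

Part | A | x̄ᵢ | ȳᵢ | A·x̄ᵢ | A·ȳᵢ
plate | 23000.00 | 50.00 | 115.00 | 1150000.00 | 2645000.00
hole | -3848.45 | 51.00 | 57.00 | -196271.00 | -219361.71
Σ | 19151.55 |  |  | 953729.00 | 2425638.29
x_c = 953729.00 / 19151.55 = 49.80 mm
y_c = 2425638.29 / 19151.55 = 126.65 mm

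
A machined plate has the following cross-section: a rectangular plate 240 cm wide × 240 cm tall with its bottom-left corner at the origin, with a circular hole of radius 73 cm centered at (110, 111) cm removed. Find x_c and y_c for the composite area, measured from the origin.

plate: A = 240 × 240 = 57600.00, centroid at (120.00, 120.00).
hole: A = −π·73² = -16741.55, centroid at (110.00, 111.00).
ΣA = 40858.45 cm², ΣAx_c = 5070429.80 cm³, ΣAy_c = 5053688.26 cm³.
x_c = 5070429.80/40858.45 = 124.10 cm; y_c = 5053688.26/40858.45 = 123.69 cm.

x_c = 124.10 cm, y_c = 123.69 cm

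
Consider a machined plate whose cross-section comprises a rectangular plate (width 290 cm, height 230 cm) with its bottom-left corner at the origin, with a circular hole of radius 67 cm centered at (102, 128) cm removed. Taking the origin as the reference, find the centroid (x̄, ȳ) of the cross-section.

Part | A | x̄ᵢ | ȳᵢ | A·x̄ᵢ | A·ȳᵢ
plate | 66700.00 | 145.00 | 115.00 | 9671500.00 | 7670500.00
hole | -14102.61 | 102.00 | 128.00 | -1438466.16 | -1805134.01
Σ | 52597.39 |  |  | 8233033.84 | 5865365.99
x̄ = 8233033.84 / 52597.39 = 156.53 cm
ȳ = 5865365.99 / 52597.39 = 111.51 cm

x̄ = 156.53 cm, ȳ = 111.51 cm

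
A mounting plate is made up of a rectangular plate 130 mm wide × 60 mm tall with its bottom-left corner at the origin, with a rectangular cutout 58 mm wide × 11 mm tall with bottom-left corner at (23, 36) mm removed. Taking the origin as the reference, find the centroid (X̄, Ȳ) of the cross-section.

Part | A | x̄ᵢ | ȳᵢ | A·x̄ᵢ | A·ȳᵢ
plate | 7800.00 | 65.00 | 30.00 | 507000.00 | 234000.00
hole | -638.00 | 52.00 | 41.50 | -33176.00 | -26477.00
Σ | 7162.00 |  |  | 473824.00 | 207523.00
X̄ = 473824.00 / 7162.00 = 66.16 mm
Ȳ = 207523.00 / 7162.00 = 28.98 mm

X̄ = 66.16 mm, Ȳ = 28.98 mm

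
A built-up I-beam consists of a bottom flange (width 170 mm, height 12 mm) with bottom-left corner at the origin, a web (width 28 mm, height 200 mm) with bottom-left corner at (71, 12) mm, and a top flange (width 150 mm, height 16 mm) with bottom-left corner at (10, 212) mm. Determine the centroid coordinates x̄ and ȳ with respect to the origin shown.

bottom flange: A = 170 × 12 = 2040.00, centroid at (85.00, 6.00).
web: A = 28 × 200 = 5600.00, centroid at (85.00, 112.00).
top flange: A = 150 × 16 = 2400.00, centroid at (85.00, 220.00).
ΣA = 10040.00 mm²
ΣAx̄ = (2040.00)(85.00) + (5600.00)(85.00) + (2400.00)(85.00) = 853400.00 mm³
ΣAȳ = (2040.00)(6.00) + (5600.00)(112.00) + (2400.00)(220.00) = 1167440.00 mm³
x̄ = 853400.00 / 10040.00 = 85.00 mm
ȳ = 1167440.00 / 10040.00 = 116.28 mm

x̄ = 85.00 mm, ȳ = 116.28 mm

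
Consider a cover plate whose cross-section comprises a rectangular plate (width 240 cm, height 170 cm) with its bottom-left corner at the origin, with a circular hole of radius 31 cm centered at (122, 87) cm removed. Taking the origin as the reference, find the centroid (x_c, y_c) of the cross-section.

x_c = 119.84 cm, y_c = 84.84 cm

Part | A | x̄ᵢ | ȳᵢ | A·x̄ᵢ | A·ȳᵢ
plate | 40800.00 | 120.00 | 85.00 | 4896000.00 | 3468000.00
hole | -3019.07 | 122.00 | 87.00 | -368326.61 | -262659.14
Σ | 37780.93 |  |  | 4527673.39 | 3205340.86
x_c = 4527673.39 / 37780.93 = 119.84 cm
y_c = 3205340.86 / 37780.93 = 84.84 cm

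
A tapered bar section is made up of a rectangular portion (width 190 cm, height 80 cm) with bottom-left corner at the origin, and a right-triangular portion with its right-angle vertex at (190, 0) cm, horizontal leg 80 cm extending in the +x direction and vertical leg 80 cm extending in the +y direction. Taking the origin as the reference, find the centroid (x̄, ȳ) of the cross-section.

rectangular portion: A = 190 × 80 = 15200.00, centroid at (95.00, 40.00).
triangular portion: A = ½·80·80 = 3200.00, centroid at (216.67, 26.67).
ΣA = 18400.00 cm², ΣAx̄ = 2137333.33 cm³, ΣAȳ = 693333.33 cm³.
x̄ = 2137333.33/18400.00 = 116.16 cm; ȳ = 693333.33/18400.00 = 37.68 cm.

x̄ = 116.16 cm, ȳ = 37.68 cm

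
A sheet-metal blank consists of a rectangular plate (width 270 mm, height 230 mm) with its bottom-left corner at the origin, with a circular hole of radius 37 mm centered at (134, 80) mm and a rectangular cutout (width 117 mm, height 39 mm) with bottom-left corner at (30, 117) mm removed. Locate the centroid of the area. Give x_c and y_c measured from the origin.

Part | A | x̄ᵢ | ȳᵢ | A·x̄ᵢ | A·ȳᵢ
plate | 62100.00 | 135.00 | 115.00 | 8383500.00 | 7141500.00
hole 1 | -4300.84 | 134.00 | 80.00 | -576312.61 | -344067.23
hole 2 | -4563.00 | 88.50 | 136.50 | -403825.50 | -622849.50
Σ | 53236.16 |  |  | 7403361.89 | 6174583.27
x_c = 7403361.89 / 53236.16 = 139.07 mm
y_c = 6174583.27 / 53236.16 = 115.98 mm

x_c = 139.07 mm, y_c = 115.98 mm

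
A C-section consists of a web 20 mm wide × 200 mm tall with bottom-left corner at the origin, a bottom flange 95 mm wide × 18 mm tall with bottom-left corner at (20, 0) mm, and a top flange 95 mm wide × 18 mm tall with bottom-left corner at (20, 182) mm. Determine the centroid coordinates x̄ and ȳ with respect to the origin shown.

x̄ = 36.50 mm, ȳ = 100.00 mm

web: A = 20 × 200 = 4000.00, centroid at (10.00, 100.00).
bottom flange: A = 95 × 18 = 1710.00, centroid at (67.50, 9.00).
top flange: A = 95 × 18 = 1710.00, centroid at (67.50, 191.00).
ΣA = 7420.00 mm², ΣAx̄ = 270850.00 mm³, ΣAȳ = 742000.00 mm³.
x̄ = 270850.00/7420.00 = 36.50 mm; ȳ = 742000.00/7420.00 = 100.00 mm.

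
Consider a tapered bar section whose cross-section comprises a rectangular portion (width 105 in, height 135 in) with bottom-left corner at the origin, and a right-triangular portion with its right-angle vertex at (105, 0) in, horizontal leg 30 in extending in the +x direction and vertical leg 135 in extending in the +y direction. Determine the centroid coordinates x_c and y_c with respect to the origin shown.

rectangular portion: A = 105 × 135 = 14175.00, centroid at (52.50, 67.50).
triangular portion: A = ½·30·135 = 2025.00, centroid at (115.00, 45.00).
ΣA = 16200.00 in², ΣAx_c = 977062.50 in³, ΣAy_c = 1047937.50 in³.
x_c = 977062.50/16200.00 = 60.31 in; y_c = 1047937.50/16200.00 = 64.69 in.

x_c = 60.31 in, y_c = 64.69 in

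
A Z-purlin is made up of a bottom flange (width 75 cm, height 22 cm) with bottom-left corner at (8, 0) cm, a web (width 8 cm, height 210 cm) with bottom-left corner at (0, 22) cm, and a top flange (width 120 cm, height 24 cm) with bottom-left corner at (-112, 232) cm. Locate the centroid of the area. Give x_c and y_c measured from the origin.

bottom flange: A = 75 × 22 = 1650.00, centroid at (45.50, 11.00).
web: A = 8 × 210 = 1680.00, centroid at (4.00, 127.00).
top flange: A = 120 × 24 = 2880.00, centroid at (-52.00, 244.00).
ΣA = 6210.00 cm²
ΣAx_c = (1650.00)(45.50) + (1680.00)(4.00) + (2880.00)(-52.00) = -67965.00 cm³
ΣAy_c = (1650.00)(11.00) + (1680.00)(127.00) + (2880.00)(244.00) = 934230.00 cm³
x_c = -67965.00 / 6210.00 = -10.94 cm
y_c = 934230.00 / 6210.00 = 150.44 cm

x_c = -10.94 cm, y_c = 150.44 cm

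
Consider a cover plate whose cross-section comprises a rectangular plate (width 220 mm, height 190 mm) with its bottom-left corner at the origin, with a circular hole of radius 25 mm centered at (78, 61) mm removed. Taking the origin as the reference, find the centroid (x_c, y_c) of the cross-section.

x_c = 111.58 mm, y_c = 96.68 mm

plate: A = 220 × 190 = 41800.00, centroid at (110.00, 95.00).
hole: A = −π·25² = -1963.50, centroid at (78.00, 61.00).
ΣA = 39836.50 mm²
ΣAx_c = (41800.00)(110.00) + (-1963.50)(78.00) = 4444847.36 mm³
ΣAy_c = (41800.00)(95.00) + (-1963.50)(61.00) = 3851226.78 mm³
x_c = 4444847.36 / 39836.50 = 111.58 mm
y_c = 3851226.78 / 39836.50 = 96.68 mm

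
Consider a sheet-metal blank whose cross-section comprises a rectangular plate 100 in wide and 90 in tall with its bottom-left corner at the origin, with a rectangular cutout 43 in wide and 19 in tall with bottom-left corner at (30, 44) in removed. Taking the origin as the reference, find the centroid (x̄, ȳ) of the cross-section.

Part | A | x̄ᵢ | ȳᵢ | A·x̄ᵢ | A·ȳᵢ
plate | 9000.00 | 50.00 | 45.00 | 450000.00 | 405000.00
hole | -817.00 | 51.50 | 53.50 | -42075.50 | -43709.50
Σ | 8183.00 |  |  | 407924.50 | 361290.50
x̄ = 407924.50 / 8183.00 = 49.85 in
ȳ = 361290.50 / 8183.00 = 44.15 in

x̄ = 49.85 in, ȳ = 44.15 in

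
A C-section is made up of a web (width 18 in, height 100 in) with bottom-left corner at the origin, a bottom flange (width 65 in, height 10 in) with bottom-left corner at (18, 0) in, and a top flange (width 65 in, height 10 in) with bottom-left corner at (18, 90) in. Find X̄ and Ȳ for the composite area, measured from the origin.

web: A = 18 × 100 = 1800.00, centroid at (9.00, 50.00).
bottom flange: A = 65 × 10 = 650.00, centroid at (50.50, 5.00).
top flange: A = 65 × 10 = 650.00, centroid at (50.50, 95.00).
ΣA = 3100.00 in², ΣAX̄ = 81850.00 in³, ΣAȲ = 155000.00 in³.
X̄ = 81850.00/3100.00 = 26.40 in; Ȳ = 155000.00/3100.00 = 50.00 in.

X̄ = 26.40 in, Ȳ = 50.00 in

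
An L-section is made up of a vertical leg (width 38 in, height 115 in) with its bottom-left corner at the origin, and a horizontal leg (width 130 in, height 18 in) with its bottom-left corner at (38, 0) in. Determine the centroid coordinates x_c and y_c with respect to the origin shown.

x_c = 48.29 in, y_c = 40.59 in

vertical leg: A = 38 × 115 = 4370.00, centroid at (19.00, 57.50).
horizontal leg: A = 130 × 18 = 2340.00, centroid at (103.00, 9.00).
ΣA = 6710.00 in²
ΣAx_c = (4370.00)(19.00) + (2340.00)(103.00) = 324050.00 in³
ΣAy_c = (4370.00)(57.50) + (2340.00)(9.00) = 272335.00 in³
x_c = 324050.00 / 6710.00 = 48.29 in
y_c = 272335.00 / 6710.00 = 40.59 in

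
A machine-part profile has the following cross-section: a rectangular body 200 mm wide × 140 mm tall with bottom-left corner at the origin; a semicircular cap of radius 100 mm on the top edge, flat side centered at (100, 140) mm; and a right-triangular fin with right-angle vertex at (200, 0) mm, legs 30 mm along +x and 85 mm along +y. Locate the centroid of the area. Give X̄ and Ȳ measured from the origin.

X̄ = 103.12 mm, Ȳ = 108.08 mm

Part | A | x̄ᵢ | ȳᵢ | A·x̄ᵢ | A·ȳᵢ
rectangular body | 28000.00 | 100.00 | 70.00 | 2800000.00 | 1960000.00
semicircular top | 15707.96 | 100.00 | 182.44 | 1570796.33 | 2865781.52
triangular fin | 1275.00 | 210.00 | 28.33 | 267750.00 | 36125.00
Σ | 44982.96 |  |  | 4638546.33 | 4861906.52
X̄ = 4638546.33 / 44982.96 = 103.12 mm
Ȳ = 4861906.52 / 44982.96 = 108.08 mm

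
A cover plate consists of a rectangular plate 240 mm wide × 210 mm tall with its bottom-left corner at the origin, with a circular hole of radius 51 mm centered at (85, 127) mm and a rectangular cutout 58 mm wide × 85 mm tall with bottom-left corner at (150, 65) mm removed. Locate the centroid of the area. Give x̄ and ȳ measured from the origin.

plate: A = 240 × 210 = 50400.00, centroid at (120.00, 105.00).
hole 1: A = −π·51² = -8171.28, centroid at (85.00, 127.00).
hole 2: A = −(58 × 85) = -4930.00, centroid at (179.00, 107.50).
ΣA = 37298.72 mm²
ΣAx̄ = (50400.00)(120.00) + (-8171.28)(85.00) + (-4930.00)(179.00) = 4470970.99 mm³
ΣAȳ = (50400.00)(105.00) + (-8171.28)(127.00) + (-4930.00)(107.50) = 3724272.12 mm³
x̄ = 4470970.99 / 37298.72 = 119.87 mm
ȳ = 3724272.12 / 37298.72 = 99.85 mm

x̄ = 119.87 mm, ȳ = 99.85 mm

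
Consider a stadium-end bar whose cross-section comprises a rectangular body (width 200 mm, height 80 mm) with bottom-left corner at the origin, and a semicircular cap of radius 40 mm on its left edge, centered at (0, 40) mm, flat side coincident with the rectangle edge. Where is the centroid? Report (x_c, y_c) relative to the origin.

Part | A | x̄ᵢ | ȳᵢ | A·x̄ᵢ | A·ȳᵢ
rectangular body | 16000.00 | 100.00 | 40.00 | 1600000.00 | 640000.00
semicircular end | 2513.27 | -16.98 | 40.00 | -42666.67 | 100530.96
Σ | 18513.27 |  |  | 1557333.33 | 740530.96
x_c = 1557333.33 / 18513.27 = 84.12 mm
y_c = 740530.96 / 18513.27 = 40.00 mm

x_c = 84.12 mm, y_c = 40.00 mm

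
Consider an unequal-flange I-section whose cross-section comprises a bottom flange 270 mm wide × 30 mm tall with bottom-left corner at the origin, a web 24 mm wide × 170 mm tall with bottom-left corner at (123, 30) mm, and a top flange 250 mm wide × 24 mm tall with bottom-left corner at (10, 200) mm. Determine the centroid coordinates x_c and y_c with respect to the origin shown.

Part | A | x̄ᵢ | ȳᵢ | A·x̄ᵢ | A·ȳᵢ
bottom flange | 8100.00 | 135.00 | 15.00 | 1093500.00 | 121500.00
web | 4080.00 | 135.00 | 115.00 | 550800.00 | 469200.00
top flange | 6000.00 | 135.00 | 212.00 | 810000.00 | 1272000.00
Σ | 18180.00 |  |  | 2454300.00 | 1862700.00
x_c = 2454300.00 / 18180.00 = 135.00 mm
y_c = 1862700.00 / 18180.00 = 102.46 mm

x_c = 135.00 mm, y_c = 102.46 mm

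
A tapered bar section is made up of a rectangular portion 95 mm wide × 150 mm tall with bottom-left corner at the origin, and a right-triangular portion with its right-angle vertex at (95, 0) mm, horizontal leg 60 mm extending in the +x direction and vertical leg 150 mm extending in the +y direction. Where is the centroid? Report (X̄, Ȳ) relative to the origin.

X̄ = 63.70 mm, Ȳ = 69.00 mm

rectangular portion: A = 95 × 150 = 14250.00, centroid at (47.50, 75.00).
triangular portion: A = ½·60·150 = 4500.00, centroid at (115.00, 50.00).
ΣA = 18750.00 mm², ΣAX̄ = 1194375.00 mm³, ΣAȲ = 1293750.00 mm³.
X̄ = 1194375.00/18750.00 = 63.70 mm; Ȳ = 1293750.00/18750.00 = 69.00 mm.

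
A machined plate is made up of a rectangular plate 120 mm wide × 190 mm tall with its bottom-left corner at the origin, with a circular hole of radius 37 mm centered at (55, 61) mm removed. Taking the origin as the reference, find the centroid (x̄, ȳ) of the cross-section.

x̄ = 61.16 mm, ȳ = 102.90 mm

Part | A | x̄ᵢ | ȳᵢ | A·x̄ᵢ | A·ȳᵢ
plate | 22800.00 | 60.00 | 95.00 | 1368000.00 | 2166000.00
hole | -4300.84 | 55.00 | 61.00 | -236546.22 | -262351.26
Σ | 18499.16 |  |  | 1131453.78 | 1903648.74
x̄ = 1131453.78 / 18499.16 = 61.16 mm
ȳ = 1903648.74 / 18499.16 = 102.90 mm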